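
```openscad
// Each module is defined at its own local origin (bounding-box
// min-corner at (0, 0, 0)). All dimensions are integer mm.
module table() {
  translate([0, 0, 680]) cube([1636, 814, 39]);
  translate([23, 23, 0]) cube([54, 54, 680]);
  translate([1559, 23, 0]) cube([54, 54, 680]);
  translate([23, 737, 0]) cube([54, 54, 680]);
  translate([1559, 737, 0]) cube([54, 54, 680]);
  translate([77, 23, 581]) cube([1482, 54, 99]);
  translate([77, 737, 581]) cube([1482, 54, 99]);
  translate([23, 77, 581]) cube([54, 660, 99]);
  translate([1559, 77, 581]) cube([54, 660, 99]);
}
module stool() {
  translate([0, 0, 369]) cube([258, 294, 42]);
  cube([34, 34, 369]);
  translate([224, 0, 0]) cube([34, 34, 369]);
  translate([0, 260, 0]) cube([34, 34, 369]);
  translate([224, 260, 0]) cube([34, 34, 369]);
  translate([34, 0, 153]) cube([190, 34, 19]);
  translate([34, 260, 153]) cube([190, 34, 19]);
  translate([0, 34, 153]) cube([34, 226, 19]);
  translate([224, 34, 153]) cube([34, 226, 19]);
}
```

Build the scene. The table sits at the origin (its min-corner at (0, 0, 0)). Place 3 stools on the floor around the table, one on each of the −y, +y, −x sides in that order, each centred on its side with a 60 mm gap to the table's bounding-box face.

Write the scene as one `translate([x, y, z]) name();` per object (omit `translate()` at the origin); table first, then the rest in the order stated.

table();
translate([689, -354, 0]) stool();
translate([689, 874, 0]) stool();
translate([-318, 260, 0]) stool();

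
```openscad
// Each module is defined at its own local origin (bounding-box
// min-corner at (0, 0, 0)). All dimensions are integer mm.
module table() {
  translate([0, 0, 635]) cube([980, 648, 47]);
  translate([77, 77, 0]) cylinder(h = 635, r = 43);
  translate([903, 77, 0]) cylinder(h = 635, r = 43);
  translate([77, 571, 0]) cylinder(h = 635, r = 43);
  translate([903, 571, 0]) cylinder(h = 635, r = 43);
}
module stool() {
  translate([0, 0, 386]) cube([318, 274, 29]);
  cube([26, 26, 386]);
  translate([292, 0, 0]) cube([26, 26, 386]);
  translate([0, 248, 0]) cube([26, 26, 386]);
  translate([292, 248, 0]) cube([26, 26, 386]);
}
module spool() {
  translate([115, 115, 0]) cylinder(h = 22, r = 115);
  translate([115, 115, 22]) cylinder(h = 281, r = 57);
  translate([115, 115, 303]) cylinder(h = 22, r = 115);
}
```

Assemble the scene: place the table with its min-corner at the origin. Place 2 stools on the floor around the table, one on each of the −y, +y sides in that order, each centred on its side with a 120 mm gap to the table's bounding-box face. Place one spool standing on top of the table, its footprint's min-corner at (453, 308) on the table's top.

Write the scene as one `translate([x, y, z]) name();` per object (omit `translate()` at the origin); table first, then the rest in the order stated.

table();
translate([331, -394, 0]) stool();
translate([331, 768, 0]) stool();
translate([453, 308, 682]) spool();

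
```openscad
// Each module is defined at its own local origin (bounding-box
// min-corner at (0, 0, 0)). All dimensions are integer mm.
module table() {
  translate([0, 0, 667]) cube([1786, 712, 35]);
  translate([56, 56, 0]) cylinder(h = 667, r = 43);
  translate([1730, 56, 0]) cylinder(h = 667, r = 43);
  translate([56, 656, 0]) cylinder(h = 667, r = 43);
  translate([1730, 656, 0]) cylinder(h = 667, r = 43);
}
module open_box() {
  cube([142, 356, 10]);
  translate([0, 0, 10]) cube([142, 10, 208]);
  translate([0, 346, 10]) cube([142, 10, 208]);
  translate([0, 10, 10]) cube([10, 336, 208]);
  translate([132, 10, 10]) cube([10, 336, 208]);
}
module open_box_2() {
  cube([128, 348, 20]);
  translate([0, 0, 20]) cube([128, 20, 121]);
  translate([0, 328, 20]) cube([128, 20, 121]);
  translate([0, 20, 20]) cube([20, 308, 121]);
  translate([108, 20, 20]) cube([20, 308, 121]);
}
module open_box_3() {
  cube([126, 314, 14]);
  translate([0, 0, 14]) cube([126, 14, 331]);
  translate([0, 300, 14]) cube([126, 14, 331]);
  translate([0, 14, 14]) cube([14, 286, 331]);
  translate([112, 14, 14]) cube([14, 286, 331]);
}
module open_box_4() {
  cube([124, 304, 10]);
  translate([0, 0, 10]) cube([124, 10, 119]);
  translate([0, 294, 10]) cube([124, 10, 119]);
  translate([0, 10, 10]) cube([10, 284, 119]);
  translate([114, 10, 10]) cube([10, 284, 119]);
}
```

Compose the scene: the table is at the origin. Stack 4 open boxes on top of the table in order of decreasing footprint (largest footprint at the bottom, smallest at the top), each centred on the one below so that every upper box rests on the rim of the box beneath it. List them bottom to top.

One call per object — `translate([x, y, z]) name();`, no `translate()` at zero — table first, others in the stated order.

table();
translate([822, 178, 702]) open_box();
translate([829, 182, 920]) open_box_2();
translate([830, 199, 1061]) open_box_3();
translate([831, 204, 1406]) open_box_4();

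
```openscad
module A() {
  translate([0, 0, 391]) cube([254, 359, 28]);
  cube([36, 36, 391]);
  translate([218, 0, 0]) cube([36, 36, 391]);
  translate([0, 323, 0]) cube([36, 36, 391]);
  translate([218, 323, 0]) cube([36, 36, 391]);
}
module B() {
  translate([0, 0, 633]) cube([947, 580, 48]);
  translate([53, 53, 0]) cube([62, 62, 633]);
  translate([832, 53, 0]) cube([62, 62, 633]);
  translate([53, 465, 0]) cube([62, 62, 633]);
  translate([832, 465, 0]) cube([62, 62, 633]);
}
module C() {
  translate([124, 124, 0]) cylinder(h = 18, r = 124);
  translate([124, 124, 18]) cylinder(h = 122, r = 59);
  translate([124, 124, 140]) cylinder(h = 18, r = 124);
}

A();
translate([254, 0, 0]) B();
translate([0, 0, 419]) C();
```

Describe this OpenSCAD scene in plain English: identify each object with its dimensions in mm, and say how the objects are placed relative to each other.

A is a simple wooden stool: a rectangular seat 254 mm (x) by 359 mm (y), 28 mm thick, top face at z = 419 mm, on four square legs, each 36×36 mm in cross-section. The legs rest on z = 0, each flush with a corner of the seat.

B is a rectangular dining table. The top is 947×580×48 mm with its upper surface at z = 681 mm. It stands on four 62×62 mm square legs, each inset 53 mm from the nearest pair of top edges, running from the floor to the underside of the top.

C is a spool: two coaxial disc flanges of radius 124 mm and thickness 18 mm, joined by a core cylinder of radius 59 mm and height 122 mm. The lower flange rests on z = 0 and the three cylinders share a vertical axis.

The table is against the stool's +x side, with their −y faces flush. The spool is on top of the stool.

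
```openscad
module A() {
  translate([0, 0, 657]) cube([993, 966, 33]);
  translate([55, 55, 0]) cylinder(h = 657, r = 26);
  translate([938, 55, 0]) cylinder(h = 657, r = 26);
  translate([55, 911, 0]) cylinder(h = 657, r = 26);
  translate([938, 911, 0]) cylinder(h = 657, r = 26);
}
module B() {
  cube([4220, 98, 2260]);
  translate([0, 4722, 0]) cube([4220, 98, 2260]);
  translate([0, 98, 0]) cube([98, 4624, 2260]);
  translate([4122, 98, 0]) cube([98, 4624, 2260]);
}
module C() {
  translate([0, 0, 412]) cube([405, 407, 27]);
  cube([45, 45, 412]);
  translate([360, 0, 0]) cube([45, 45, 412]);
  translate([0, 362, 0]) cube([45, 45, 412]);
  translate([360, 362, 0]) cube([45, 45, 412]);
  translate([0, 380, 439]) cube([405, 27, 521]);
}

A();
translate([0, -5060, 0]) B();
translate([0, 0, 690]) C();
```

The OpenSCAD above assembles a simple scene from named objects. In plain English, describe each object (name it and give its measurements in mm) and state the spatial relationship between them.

A is a table: top 993 mm (x) × 966 mm (y), 33 mm thick, upper face at z = 690 mm, on four round legs of 52 mm diameter, each leg's bounding box inset 29 mm from the nearest pair of top edges, running from z = 0 to the bottom of the top.

B is the wall frame of a small rectangular building: four walls, each 2260 mm tall and 98 mm thick, enclosing a footprint 4220 mm (x) by 4820 mm (y) outside-to-outside, with no floor or roof. The front and back walls (the −y and +y sides) span the full width; the two side walls fit between them.

C is a chair: 405×407 mm seat, 27 mm thick, top at z = 439 mm, on four 45 mm square corner legs flush with the seat edges. A 27 mm thick backrest slab spans the full seat width, extending 521 mm above the seat top, its back face flush with the seat's +y edge.

The house frame is on the floor beside the table on its −y side. The chair is on top of the table.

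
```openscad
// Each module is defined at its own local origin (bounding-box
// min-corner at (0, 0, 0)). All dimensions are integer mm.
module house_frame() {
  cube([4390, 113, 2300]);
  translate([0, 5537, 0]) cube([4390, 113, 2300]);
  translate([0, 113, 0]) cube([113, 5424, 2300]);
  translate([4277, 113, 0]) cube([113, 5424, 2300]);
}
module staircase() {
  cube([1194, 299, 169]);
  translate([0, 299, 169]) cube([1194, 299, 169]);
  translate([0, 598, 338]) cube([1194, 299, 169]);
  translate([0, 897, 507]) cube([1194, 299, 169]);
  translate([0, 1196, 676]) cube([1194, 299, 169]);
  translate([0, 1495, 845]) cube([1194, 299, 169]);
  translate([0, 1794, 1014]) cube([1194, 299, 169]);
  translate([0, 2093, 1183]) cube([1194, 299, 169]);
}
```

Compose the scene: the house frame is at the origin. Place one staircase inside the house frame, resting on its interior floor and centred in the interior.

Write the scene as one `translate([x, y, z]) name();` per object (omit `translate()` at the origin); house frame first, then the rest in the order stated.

house_frame();
translate([1598, 1629, 0]) staircase();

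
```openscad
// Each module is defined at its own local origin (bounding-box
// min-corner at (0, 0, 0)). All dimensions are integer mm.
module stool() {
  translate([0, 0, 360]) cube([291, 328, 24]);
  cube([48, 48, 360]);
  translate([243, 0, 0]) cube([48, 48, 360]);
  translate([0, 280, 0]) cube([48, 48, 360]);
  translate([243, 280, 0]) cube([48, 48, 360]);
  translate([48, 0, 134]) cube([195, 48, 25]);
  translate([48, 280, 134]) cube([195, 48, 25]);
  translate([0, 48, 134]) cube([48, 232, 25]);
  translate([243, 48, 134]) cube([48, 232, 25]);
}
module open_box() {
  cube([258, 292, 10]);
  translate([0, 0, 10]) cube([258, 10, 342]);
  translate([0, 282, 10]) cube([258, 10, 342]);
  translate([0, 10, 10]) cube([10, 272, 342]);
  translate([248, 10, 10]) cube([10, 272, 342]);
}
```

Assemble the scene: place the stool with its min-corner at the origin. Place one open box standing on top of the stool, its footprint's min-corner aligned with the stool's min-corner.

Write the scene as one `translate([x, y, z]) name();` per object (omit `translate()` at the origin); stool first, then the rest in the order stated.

stool();
translate([0, 0, 384]) open_box();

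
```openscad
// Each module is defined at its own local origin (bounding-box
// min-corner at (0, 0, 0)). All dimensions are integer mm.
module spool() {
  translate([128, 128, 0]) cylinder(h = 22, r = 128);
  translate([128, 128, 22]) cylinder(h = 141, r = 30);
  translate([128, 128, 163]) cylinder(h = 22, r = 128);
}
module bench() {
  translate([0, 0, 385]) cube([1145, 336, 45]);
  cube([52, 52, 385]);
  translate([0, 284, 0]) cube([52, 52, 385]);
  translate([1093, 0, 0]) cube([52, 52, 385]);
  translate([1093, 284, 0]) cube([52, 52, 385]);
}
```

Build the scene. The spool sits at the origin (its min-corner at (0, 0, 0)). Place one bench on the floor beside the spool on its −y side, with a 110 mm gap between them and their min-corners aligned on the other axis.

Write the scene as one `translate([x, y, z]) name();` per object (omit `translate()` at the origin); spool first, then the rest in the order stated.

spool();
translate([0, -446, 0]) bench();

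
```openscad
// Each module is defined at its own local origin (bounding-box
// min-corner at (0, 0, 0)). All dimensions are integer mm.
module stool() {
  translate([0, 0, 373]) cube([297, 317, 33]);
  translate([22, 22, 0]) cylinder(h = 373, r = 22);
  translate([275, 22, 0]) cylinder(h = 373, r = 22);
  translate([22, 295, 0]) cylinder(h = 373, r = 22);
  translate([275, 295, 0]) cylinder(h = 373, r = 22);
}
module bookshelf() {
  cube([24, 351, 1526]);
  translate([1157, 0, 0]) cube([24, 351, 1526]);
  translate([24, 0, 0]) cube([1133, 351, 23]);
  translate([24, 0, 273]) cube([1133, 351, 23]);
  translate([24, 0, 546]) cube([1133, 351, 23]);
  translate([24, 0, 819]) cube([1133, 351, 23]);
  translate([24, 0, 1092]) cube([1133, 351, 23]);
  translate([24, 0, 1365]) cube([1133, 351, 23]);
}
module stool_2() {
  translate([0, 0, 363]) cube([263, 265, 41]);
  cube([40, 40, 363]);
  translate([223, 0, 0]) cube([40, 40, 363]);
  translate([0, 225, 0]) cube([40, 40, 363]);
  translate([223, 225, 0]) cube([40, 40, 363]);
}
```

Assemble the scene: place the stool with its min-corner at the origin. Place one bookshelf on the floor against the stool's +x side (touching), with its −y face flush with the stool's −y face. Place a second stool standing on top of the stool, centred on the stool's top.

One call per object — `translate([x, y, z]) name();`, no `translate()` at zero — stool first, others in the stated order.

stool();
translate([297, 0, 0]) bookshelf();
translate([17, 26, 406]) stool_2();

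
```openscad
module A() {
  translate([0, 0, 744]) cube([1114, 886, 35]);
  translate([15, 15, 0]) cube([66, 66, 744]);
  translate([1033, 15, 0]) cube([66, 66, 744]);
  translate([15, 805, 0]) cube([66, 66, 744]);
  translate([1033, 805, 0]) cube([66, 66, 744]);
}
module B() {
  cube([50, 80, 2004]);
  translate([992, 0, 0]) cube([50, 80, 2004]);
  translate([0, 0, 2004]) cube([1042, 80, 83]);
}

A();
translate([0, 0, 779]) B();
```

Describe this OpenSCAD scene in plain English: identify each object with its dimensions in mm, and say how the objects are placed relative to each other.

A is a rectangular dining table. The top is 1114×886×35 mm with its upper surface at z = 779 mm. It stands on four 66×66 mm square legs, each inset 15 mm from the nearest pair of top edges, running from the floor to the underside of the top.

B is a rectangular door frame: two vertical jambs of 50×80 mm section, 2004 mm tall, with a clear opening 942 mm wide between their inner faces. A header 83 mm tall and 80 mm deep lies on top of the jambs and spans the full outside width.

The door frame is on top of the table.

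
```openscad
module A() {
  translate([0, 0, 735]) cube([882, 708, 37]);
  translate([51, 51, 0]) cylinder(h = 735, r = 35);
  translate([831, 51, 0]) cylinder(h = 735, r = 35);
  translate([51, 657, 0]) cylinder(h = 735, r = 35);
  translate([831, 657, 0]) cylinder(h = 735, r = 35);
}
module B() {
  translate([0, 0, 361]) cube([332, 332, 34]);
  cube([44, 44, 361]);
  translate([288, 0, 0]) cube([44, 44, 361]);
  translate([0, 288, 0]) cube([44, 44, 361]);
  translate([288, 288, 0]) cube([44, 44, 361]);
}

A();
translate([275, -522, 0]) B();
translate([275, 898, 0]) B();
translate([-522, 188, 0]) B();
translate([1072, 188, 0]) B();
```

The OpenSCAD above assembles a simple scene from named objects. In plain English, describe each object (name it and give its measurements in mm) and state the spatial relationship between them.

A is a rectangular dining table. The top is 882×708×37 mm with its upper surface at z = 772 mm. It stands on four round legs of 70 mm diameter, each leg's bounding box inset 16 mm from the nearest pair of top edges, running from the floor to the underside of the top.

B is a four-legged stool. The seat is 332×332 mm, 34 mm thick, top at z = 395 mm. It stands on four square legs, each 44×44 mm in cross-section, from z = 0 to the seat underside, each flush with a corner of the seat.

Four stools sit around the table at the −y, +y, −x, +x sides.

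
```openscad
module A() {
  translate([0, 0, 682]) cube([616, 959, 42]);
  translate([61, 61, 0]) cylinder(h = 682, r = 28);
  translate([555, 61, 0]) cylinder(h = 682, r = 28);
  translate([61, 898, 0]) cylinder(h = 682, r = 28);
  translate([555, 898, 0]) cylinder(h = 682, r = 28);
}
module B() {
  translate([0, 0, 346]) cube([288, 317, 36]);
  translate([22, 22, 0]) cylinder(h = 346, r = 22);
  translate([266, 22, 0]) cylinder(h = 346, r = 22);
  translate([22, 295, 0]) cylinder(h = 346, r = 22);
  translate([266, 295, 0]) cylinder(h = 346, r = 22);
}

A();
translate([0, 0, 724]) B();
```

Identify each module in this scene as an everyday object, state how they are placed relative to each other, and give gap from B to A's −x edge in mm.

The stool's min-x is at 0; the table's min-x is 0; gap = 0 mm.

A is a table. B is a stool. The stool is on top of the table. The gap from the stool to the table's −x edge is 0 mm.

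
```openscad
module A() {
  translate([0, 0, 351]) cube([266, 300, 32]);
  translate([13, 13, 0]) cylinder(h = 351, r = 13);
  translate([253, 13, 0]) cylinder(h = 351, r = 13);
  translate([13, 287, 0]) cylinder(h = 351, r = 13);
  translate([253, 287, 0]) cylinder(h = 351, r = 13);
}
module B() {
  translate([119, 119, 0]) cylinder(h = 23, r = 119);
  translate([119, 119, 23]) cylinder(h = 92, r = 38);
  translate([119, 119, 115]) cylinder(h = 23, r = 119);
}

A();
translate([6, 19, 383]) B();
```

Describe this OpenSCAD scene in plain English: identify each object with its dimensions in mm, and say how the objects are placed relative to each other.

A is a four-legged stool. The seat is a 266×300×32 mm slab whose top surface is at z = 383 mm; four round legs, each 26 mm in diameter, run from the floor (z = 0) to the underside of the seat, each leg's axis is inset half a diameter from the nearest pair of seat edges (so the leg's bounding box is flush with the corner).

B is a spool: two coaxial disc flanges of radius 119 mm and thickness 23 mm, joined by a core cylinder of radius 38 mm and height 92 mm. The lower flange rests on z = 0 and the three cylinders share a vertical axis.

The spool is on top of the stool.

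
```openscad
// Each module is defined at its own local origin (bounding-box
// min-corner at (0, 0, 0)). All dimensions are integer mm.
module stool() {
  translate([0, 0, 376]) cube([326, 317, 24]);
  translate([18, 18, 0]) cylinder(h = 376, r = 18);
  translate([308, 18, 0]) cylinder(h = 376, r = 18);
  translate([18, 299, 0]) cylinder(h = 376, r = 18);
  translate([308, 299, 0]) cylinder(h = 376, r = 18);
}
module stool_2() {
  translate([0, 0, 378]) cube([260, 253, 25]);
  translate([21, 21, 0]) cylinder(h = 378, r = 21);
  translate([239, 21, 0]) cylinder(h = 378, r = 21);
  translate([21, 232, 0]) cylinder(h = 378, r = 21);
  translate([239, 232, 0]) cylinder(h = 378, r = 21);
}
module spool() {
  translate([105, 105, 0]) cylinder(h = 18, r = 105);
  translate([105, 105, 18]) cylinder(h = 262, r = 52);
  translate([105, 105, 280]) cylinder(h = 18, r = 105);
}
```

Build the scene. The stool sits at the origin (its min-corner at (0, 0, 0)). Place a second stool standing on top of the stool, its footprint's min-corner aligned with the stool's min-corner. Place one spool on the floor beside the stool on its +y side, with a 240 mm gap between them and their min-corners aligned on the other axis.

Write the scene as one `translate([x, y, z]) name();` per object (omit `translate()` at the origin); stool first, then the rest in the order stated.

stool();
translate([0, 0, 400]) stool_2();
translate([0, 557, 0]) spool();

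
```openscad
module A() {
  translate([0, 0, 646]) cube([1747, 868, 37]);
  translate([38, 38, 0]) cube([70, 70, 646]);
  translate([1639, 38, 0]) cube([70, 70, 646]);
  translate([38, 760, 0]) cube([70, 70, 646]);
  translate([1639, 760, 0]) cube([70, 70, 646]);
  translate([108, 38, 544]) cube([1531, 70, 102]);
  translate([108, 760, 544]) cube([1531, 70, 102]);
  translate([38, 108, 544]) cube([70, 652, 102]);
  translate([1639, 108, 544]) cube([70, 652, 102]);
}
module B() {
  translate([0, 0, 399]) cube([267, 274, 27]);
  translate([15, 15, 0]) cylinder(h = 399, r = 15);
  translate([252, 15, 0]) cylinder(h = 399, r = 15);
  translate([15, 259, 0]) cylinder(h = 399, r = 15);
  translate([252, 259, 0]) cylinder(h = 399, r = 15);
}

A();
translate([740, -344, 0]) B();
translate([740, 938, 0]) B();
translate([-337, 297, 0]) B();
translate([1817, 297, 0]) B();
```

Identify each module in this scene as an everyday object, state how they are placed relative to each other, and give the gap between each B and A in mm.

Each stool's nearest face is 70 mm from the table's bounding box.

A is a table. B is a stool. Four stools sit around the table at the −y, +y, −x, +x sides. The gap between each stool and the table is 70 mm.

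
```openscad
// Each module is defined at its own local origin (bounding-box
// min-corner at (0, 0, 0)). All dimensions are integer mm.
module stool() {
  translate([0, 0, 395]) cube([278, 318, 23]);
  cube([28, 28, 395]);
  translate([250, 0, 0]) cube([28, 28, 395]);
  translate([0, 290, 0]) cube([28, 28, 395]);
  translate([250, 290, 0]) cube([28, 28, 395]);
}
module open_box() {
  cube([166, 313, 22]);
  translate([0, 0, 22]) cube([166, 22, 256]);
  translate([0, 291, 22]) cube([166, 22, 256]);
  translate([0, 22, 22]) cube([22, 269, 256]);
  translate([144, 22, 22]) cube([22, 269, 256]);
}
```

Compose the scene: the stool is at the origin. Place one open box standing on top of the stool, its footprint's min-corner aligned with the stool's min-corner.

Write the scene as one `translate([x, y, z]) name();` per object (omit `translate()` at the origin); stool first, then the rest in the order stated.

stool();
translate([0, 0, 418]) open_box();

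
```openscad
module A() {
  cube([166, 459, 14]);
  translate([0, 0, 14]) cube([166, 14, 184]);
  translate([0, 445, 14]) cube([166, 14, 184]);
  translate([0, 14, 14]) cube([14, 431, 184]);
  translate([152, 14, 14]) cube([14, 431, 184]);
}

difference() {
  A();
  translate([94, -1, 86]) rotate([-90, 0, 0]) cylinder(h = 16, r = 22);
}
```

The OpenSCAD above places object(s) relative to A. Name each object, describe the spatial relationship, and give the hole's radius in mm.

The subtracted cylinder has r = 22 mm.

A is an open box. The open box has a circular hole through its front wall. The hole's radius is 22 mm.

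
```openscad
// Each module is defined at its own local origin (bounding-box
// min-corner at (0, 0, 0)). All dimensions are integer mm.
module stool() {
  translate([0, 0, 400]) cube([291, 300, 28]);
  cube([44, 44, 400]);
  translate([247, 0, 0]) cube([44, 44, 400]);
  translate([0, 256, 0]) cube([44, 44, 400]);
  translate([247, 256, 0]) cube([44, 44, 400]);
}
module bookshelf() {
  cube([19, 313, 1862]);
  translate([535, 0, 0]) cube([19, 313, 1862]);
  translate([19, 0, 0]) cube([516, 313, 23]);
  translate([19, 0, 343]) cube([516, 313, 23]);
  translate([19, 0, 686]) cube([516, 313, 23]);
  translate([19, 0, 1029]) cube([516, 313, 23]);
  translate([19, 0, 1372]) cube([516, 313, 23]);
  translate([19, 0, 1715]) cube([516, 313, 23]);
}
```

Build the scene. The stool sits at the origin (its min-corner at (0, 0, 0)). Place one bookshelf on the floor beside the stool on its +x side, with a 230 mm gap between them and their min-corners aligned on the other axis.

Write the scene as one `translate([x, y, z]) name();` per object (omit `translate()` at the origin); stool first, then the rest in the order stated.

stool();
translate([521, 0, 0]) bookshelf();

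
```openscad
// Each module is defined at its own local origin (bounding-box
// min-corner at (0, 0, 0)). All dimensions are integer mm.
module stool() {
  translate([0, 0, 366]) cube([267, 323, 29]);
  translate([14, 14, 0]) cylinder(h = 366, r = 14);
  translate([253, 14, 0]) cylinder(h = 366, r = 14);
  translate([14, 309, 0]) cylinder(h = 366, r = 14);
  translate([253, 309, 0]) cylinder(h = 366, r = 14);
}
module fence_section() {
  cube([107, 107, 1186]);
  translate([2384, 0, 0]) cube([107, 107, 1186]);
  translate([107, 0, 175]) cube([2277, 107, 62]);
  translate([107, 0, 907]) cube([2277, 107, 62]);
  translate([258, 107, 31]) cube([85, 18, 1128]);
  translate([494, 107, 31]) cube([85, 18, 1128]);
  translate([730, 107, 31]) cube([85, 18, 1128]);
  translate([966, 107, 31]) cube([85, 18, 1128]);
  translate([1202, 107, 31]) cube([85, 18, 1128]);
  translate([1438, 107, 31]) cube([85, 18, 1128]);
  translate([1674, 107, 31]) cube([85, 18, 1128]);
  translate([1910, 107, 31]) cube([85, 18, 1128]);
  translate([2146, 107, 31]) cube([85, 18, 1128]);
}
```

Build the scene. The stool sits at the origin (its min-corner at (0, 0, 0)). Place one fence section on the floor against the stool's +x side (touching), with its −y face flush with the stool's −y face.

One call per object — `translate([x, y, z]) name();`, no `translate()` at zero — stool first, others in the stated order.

stool();
translate([267, 0, 0]) fence_section();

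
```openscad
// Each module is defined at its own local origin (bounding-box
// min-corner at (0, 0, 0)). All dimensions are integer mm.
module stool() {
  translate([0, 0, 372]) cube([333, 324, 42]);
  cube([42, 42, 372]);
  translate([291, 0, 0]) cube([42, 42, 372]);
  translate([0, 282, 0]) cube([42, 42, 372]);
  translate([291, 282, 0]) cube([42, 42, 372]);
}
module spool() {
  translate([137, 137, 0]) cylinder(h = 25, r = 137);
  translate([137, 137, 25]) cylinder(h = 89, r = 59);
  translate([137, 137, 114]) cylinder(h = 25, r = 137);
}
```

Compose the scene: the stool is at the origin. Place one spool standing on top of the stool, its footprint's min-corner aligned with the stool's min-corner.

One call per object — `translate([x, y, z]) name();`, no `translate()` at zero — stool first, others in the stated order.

stool();
translate([0, 0, 414]) spool();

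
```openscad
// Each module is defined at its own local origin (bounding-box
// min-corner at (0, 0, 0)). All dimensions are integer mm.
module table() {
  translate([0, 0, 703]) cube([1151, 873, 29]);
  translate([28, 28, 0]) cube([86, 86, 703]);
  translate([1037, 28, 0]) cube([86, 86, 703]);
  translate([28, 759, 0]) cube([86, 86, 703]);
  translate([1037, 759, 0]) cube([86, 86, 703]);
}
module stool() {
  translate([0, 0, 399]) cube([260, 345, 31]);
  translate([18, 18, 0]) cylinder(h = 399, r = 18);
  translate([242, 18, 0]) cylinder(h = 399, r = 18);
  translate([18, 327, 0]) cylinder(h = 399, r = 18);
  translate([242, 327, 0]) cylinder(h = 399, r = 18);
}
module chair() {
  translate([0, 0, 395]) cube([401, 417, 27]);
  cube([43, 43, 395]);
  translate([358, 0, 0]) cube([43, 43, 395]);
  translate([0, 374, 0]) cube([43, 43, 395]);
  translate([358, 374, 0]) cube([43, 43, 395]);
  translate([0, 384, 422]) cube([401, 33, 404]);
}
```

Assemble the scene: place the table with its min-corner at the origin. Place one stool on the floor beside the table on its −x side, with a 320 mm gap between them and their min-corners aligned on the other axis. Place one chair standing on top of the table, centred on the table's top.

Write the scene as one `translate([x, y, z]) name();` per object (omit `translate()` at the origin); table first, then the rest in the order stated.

table();
translate([-580, 0, 0]) stool();
translate([375, 228, 732]) chair();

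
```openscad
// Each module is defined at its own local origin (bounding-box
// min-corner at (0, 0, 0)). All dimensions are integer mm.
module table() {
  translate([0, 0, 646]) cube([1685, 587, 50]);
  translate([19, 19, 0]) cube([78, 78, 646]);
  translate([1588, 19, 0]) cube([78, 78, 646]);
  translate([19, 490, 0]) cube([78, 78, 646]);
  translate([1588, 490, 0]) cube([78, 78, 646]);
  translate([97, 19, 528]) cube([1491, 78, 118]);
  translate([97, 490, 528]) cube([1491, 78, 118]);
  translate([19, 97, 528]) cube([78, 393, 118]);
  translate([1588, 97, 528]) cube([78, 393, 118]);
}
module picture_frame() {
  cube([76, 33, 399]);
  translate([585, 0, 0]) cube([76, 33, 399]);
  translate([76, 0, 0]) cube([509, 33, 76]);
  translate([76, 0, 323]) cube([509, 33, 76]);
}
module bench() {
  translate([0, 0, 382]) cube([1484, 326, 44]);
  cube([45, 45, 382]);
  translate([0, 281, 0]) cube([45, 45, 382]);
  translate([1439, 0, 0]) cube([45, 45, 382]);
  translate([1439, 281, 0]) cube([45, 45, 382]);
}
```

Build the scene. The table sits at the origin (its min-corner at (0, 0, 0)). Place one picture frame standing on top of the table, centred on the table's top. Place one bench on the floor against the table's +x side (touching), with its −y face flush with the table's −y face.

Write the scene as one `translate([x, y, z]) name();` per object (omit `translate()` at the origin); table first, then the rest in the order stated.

table();
translate([512, 277, 696]) picture_frame();
translate([1685, 0, 0]) bench();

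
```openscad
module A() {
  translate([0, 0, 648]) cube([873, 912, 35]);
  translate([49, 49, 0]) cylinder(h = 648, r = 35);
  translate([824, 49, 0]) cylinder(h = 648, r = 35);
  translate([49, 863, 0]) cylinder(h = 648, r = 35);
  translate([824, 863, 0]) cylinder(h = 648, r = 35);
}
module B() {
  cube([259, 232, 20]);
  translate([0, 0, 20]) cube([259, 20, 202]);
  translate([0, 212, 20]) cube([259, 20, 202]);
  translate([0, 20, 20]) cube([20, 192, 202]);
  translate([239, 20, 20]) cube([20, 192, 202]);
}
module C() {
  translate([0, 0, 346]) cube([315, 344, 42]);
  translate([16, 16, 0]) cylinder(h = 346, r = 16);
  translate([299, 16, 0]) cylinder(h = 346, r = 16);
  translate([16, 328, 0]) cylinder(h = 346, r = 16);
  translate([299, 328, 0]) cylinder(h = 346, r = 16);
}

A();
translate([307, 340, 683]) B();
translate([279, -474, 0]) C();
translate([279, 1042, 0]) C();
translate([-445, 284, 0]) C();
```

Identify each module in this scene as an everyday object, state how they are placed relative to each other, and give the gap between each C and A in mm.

Each stool's nearest face is 130 mm from the table's bounding box.

A is a table. B is an open box. C is a stool. The open box is on top of the table, centred. Three stools sit around the table at the −y, +y, −x sides. The gap between each stool and the table is 130 mm.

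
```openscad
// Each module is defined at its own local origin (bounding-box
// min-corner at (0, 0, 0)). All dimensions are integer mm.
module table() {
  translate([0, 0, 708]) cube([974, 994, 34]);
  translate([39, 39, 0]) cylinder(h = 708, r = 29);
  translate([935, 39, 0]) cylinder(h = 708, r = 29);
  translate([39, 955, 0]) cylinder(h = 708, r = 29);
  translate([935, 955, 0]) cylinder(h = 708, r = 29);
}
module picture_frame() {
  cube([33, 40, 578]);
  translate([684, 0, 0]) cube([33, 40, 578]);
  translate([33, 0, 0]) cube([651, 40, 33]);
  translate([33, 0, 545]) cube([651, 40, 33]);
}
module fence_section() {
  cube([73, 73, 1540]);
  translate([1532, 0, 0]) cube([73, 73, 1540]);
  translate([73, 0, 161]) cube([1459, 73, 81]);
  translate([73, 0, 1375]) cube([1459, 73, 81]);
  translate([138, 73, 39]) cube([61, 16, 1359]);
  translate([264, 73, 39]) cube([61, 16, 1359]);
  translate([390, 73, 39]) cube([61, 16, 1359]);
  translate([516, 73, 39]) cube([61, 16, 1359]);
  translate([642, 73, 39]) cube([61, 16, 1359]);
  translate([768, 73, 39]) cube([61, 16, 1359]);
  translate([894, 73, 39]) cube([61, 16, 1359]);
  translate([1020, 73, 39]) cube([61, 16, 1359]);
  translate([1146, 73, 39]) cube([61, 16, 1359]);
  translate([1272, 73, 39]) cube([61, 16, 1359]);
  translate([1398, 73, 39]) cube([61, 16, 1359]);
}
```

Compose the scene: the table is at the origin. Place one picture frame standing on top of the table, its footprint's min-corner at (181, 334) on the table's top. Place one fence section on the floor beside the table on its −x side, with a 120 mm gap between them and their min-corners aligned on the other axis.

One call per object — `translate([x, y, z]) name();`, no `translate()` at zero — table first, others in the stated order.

table();
translate([181, 334, 742]) picture_frame();
translate([-1725, 0, 0]) fence_section();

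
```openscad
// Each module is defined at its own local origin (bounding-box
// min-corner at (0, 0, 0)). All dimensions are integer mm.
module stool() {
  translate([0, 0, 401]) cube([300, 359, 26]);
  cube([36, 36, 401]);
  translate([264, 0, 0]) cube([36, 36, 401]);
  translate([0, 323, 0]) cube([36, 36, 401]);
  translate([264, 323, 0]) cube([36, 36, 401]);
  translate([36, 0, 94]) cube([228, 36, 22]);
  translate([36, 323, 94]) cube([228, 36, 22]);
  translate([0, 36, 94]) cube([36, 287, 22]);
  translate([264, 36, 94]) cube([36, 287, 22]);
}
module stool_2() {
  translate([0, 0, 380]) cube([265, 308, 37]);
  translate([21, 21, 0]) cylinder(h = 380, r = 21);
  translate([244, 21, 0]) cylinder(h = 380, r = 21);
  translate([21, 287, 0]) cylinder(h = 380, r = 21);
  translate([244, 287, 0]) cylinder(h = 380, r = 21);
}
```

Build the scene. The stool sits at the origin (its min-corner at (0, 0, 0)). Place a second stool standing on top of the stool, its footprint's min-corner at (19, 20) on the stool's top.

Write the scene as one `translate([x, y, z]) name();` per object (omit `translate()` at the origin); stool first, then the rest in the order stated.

stool();
translate([19, 20, 427]) stool_2();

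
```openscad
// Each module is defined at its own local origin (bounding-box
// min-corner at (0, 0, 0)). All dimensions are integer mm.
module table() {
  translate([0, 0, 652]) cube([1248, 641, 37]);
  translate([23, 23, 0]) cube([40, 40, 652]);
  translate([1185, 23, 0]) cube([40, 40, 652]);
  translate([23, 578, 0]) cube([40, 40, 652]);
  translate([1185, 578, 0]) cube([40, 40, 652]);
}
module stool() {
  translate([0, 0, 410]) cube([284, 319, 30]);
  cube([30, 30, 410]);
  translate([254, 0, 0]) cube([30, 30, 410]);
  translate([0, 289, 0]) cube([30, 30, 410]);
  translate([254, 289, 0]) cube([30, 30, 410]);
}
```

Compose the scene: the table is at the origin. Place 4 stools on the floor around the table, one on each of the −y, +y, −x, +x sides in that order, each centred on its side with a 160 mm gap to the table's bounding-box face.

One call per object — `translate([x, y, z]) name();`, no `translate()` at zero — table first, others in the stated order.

table();
translate([482, -479, 0]) stool();
translate([482, 801, 0]) stool();
translate([-444, 161, 0]) stool();
translate([1408, 161, 0]) stool();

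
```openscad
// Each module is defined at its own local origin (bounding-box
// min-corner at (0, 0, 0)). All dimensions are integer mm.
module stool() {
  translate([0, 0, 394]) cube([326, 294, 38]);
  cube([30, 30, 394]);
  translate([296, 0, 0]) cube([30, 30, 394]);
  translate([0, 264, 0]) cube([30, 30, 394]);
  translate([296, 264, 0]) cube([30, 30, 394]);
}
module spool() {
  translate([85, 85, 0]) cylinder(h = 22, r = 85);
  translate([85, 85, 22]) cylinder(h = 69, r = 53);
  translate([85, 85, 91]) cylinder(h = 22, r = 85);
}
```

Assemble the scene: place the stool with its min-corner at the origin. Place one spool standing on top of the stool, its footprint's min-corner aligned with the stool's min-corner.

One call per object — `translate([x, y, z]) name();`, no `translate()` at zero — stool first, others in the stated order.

stool();
translate([0, 0, 432]) spool();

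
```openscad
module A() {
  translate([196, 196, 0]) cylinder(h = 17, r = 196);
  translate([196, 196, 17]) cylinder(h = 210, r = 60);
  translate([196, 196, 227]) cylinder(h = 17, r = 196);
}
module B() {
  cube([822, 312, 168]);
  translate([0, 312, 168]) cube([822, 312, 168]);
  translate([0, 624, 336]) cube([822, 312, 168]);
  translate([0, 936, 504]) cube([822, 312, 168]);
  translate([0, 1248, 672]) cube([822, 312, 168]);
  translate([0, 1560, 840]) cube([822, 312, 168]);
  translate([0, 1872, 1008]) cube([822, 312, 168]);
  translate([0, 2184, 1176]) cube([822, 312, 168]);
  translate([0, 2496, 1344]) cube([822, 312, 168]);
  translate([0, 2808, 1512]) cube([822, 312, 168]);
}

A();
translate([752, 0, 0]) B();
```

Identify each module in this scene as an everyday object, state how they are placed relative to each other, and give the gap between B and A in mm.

The staircase's nearest face is 360 mm from the spool's +x face.

A is a spool. B is a staircase. The staircase is on the floor beside the spool on its +x side. The gap between the staircase and the spool is 360 mm.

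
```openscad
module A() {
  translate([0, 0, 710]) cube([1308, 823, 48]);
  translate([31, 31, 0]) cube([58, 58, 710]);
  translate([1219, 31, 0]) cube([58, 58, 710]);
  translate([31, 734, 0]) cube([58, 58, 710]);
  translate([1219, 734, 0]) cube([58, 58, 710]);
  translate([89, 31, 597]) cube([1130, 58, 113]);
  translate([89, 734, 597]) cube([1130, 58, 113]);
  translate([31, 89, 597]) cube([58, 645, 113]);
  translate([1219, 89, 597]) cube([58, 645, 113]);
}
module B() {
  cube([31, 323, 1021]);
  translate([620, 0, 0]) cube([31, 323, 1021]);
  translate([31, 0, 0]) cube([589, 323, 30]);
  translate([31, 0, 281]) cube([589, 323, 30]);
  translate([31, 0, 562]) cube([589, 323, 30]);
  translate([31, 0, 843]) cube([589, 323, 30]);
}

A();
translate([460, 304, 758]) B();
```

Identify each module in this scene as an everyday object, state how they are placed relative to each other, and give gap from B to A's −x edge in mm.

The bookshelf's min-x is at 460; the table's min-x is 0; gap = 460 mm.

A is a table. B is a bookshelf. The bookshelf is on top of the table. The gap from the bookshelf to the table's −x edge is 460 mm.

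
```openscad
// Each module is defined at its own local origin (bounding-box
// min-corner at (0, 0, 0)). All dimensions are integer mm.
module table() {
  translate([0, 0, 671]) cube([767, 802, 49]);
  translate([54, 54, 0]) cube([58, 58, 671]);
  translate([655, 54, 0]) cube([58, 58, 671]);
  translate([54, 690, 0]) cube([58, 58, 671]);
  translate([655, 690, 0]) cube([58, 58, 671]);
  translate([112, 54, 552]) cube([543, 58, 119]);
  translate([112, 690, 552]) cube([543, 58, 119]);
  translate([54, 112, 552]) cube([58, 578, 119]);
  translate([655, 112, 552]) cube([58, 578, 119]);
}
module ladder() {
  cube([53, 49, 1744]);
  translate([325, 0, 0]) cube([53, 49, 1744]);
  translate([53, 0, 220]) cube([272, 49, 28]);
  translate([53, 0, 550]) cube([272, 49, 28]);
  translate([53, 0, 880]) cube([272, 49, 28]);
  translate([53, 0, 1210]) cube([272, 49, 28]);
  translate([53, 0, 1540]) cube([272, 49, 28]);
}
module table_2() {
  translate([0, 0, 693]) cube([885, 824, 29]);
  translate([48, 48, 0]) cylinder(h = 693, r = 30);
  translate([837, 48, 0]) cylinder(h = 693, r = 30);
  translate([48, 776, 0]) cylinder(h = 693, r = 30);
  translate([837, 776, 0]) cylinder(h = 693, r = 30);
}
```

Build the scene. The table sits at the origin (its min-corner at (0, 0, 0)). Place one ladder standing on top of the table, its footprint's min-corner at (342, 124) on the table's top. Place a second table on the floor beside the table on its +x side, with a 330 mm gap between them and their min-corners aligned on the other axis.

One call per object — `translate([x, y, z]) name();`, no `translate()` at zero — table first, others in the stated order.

table();
translate([342, 124, 720]) ladder();
translate([1097, 0, 0]) table_2();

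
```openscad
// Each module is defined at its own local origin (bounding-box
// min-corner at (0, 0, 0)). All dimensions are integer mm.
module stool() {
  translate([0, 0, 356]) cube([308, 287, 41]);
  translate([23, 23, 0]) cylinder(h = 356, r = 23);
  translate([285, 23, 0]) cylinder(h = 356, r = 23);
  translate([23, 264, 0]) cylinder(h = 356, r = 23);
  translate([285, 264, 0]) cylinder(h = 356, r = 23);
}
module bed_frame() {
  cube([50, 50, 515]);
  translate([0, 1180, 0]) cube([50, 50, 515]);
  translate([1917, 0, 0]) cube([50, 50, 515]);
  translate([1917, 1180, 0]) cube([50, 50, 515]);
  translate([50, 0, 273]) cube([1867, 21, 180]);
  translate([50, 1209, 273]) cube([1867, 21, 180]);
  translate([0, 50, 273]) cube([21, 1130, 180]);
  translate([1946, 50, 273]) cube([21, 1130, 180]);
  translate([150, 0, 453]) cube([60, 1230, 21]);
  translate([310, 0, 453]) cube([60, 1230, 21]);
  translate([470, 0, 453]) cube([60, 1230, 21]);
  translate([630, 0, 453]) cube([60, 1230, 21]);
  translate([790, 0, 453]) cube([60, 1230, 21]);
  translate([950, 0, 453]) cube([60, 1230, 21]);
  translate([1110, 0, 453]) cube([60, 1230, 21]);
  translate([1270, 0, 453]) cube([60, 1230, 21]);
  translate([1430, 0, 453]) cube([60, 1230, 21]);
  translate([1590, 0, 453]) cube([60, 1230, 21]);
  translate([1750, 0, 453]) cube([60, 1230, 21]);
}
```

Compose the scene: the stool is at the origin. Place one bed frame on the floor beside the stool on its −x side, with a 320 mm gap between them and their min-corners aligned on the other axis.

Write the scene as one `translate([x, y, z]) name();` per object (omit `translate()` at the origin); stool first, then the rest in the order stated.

stool();
translate([-2287, 0, 0]) bed_frame();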